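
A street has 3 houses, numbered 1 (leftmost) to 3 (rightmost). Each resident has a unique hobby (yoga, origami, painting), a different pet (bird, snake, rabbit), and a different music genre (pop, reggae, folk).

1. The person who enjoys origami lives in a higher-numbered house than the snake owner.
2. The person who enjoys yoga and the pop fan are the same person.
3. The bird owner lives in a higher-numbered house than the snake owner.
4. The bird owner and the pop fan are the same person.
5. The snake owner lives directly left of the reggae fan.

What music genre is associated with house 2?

reggae

So house 1 gets folk for music genre.
The only hobby still possible for house 1 is painting.
The person who enjoys origami is narrowed to house 2 or 3; consider each.
Placing it in house 3 leads to a contradiction, so it's in house 2.
The snake owner is in house 1 (clue 1).
From clue 5, the reggae fan must be in house 2.
The only hobby still possible for house 3 is yoga.
House 3 music genre: only pop fits.
Clue 4 places the bird owner in house 3.
House 2 pet: only rabbit fits.
So: house 1 = painting/snake/folk, house 2 = origami/rabbit/reggae, house 3 = yoga/bird/pop.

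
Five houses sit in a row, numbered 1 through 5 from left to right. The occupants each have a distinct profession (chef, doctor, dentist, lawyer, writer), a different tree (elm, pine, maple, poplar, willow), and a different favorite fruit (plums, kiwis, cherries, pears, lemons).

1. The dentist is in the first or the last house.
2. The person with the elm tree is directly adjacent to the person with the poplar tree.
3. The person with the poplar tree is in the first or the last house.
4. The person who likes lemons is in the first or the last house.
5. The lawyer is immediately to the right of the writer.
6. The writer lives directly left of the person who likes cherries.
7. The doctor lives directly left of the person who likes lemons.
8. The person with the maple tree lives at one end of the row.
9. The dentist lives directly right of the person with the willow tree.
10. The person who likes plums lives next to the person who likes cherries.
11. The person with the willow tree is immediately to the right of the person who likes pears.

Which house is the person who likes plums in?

1

From clue 7, the doctor must be in house 4.
From clue 7, the person who likes lemons must be in house 5.
By clue 9, the dentist is in house 5.
The person with the willow tree is in house 4 (clue 9).
Clue 11 places the person who likes pears in house 3.
By clue 2, the person with the elm tree is in house 2.
By clue 2, the person with the poplar tree is in house 1.
The writer is in house 1 (clue 6).
By clue 6, the person who likes cherries is in house 2.
The person who likes plums is in house 1 (clue 10).
House 3 tree: only pine fits.
House 5's tree must be maple (nothing else left).
The only favorite fruit still possible for house 4 is kiwis.
By clue 5, the lawyer is in house 2.
House 3 profession: only chef fits.
So: house 1 = writer/poplar/plums, house 2 = lawyer/elm/cherries, house 3 = chef/pine/pears, house 4 = doctor/willow/kiwis, house 5 = dentist/maple/lemons.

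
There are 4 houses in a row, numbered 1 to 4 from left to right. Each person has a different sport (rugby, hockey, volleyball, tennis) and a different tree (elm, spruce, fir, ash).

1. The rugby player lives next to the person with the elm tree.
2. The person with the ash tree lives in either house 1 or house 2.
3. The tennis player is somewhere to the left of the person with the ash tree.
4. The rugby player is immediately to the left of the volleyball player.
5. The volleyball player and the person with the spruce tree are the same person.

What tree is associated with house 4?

Clue 3 places the tennis player in house 1.
By clue 3, the person with the ash tree is in house 2.
The rugby player is narrowed to house 2 or 3; consider each.
Placing it in house 3 leads to a contradiction, so it's in house 2.
Clue 4 places the volleyball player in house 3.
From clue 5, the person with the spruce tree must be in house 3.
House 4 sport: only hockey fits.
House 4 tree: only fir fits.
House 1's tree must be elm (nothing else left).
So: house 1 = tennis/elm, house 2 = rugby/ash, house 3 = volleyball/spruce, house 4 = hockey/fir.

fir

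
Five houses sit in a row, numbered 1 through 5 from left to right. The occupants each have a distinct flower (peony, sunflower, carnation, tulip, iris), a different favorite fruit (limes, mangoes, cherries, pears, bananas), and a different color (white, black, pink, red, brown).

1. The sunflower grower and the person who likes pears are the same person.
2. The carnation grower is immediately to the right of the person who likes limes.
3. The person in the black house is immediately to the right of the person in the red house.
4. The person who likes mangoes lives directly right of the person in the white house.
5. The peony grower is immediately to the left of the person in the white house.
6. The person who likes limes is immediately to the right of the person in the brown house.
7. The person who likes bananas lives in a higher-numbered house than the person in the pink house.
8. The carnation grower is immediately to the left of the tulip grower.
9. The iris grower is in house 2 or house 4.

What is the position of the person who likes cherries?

House 5 color: only black fits.
By clue 3, the person in the red house is in house 4.
The carnation grower is narrowed to house 3 or 4; consider each.
Placing it in house 4 leads to a contradiction, so it's in house 3.
By clue 2, the person who likes limes is in house 2.
Clue 6 places the person in the brown house in house 1.
By clue 8, the tulip grower is in house 4.
So house 2 gets iris for flower.
That leaves sunflower as the flower for house 5.
The person who likes pears is in house 5 (clue 1).
Clue 5 places the person in the white house in house 2.
That leaves peony as the flower for house 1.
House 1's favorite fruit must be cherries (nothing else left).
The only color still possible for house 3 is pink.
The person who likes mangoes is in house 3 (clue 4).
Clue 7: the person who likes bananas is in house 4.
So: house 1 = peony/cherries/brown, house 2 = iris/limes/white, house 3 = carnation/mangoes/pink, house 4 = tulip/bananas/red, house 5 = sunflower/pears/black.

1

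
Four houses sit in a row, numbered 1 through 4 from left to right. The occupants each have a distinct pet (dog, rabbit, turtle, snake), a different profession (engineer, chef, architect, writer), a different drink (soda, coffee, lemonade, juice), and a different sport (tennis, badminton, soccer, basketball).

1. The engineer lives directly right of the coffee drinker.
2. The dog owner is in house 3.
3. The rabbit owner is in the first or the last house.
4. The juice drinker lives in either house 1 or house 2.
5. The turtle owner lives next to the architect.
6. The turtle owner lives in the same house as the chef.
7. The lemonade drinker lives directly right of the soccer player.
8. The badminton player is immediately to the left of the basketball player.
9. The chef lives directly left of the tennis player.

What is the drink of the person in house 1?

Clue 2 places the dog owner in house 3.
House 4 sport: only basketball fits.
Clue 8: the badminton player is in house 3.
The only sport still possible for house 1 is soccer.
So house 2 gets tennis for sport.
Clue 7 places the lemonade drinker in house 2.
By clue 9, the chef is in house 1.
The only drink still possible for house 1 is juice.
That leaves soda as the drink for house 4.
By clue 1, the engineer is in house 4.
Clue 6: the turtle owner is in house 1.
House 2's pet must be snake (nothing else left).
That leaves rabbit as the pet for house 4.
House 3 drink: only coffee fits.
Clue 5 places the architect in house 2.
That leaves writer as the profession for house 3.
So: house 1 = turtle/chef/juice/soccer, house 2 = snake/architect/lemonade/tennis, house 3 = dog/writer/coffee/badminton, house 4 = rabbit/engineer/soda/basketball.

juice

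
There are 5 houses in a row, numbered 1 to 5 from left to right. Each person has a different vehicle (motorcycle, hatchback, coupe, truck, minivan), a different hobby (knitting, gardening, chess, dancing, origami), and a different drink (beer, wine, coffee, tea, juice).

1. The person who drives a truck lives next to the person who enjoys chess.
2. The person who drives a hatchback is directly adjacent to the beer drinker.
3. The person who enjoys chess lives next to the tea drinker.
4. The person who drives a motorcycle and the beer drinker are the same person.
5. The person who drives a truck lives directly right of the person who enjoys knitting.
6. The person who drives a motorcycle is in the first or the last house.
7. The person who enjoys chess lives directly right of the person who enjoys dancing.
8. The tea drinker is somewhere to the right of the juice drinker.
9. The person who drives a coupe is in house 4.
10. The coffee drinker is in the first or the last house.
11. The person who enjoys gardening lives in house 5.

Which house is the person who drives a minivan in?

5

From clue 9, the person who drives a coupe must be in house 4.
Clue 11: the person who enjoys gardening is in house 5.
The person who drives a motorcycle is in house 1 (clue 4).
The beer drinker is in house 1 (clue 4).
House 5 drink: only coffee fits.
Clue 2 places the person who drives a hatchback in house 2.
Clue 3 places the tea drinker in house 3.
The juice drinker is in house 2 (clue 8).
House 4's drink must be wine (nothing else left).
The person who drives a minivan is narrowed to house 3 or 5; consider each.
Placing it in house 3 leads to a contradiction, so it's in house 5.
The only vehicle still possible for house 3 is truck.
The person who enjoys knitting is in house 2 (clue 5).
So house 4 gets chess for hobby.
From clue 7, the person who enjoys dancing must be in house 3.
House 1 hobby: only origami fits.
So: house 1 = motorcycle/origami/beer, house 2 = hatchback/knitting/juice, house 3 = truck/dancing/tea, house 4 = coupe/chess/wine, house 5 = minivan/gardening/coffee.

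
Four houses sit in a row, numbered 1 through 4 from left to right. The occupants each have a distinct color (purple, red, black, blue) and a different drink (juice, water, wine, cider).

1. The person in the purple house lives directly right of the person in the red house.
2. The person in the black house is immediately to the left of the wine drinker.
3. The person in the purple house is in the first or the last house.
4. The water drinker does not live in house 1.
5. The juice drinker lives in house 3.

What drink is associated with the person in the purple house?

water

From clue 3, the person in the purple house must be in house 4.
The juice drinker is in house 3 (clue 5).
House 1 drink: only cider fits.
Clue 1: the person in the red house is in house 3.
House 1's color must be black (nothing else left).
So house 2 gets blue for color.
The wine drinker is in house 2 (clue 2).
That leaves water as the drink for house 4.
So: house 1 = black/cider, house 2 = blue/wine, house 3 = red/juice, house 4 = purple/water.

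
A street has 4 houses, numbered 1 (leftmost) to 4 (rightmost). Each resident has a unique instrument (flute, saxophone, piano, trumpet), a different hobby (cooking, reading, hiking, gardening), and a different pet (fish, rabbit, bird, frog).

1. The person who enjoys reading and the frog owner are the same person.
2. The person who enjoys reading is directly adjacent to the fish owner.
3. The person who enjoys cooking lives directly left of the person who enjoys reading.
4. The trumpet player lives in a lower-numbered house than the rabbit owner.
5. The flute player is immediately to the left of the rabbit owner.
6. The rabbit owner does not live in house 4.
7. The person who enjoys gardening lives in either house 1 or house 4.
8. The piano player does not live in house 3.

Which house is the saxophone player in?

3

The only instrument still possible for house 3 is saxophone.
House 4 instrument: only piano fits.
The flute player is narrowed to house 1 or 2; consider each.
Placing it in house 1 leads to a contradiction, so it's in house 2.
Clue 5 places the rabbit owner in house 3.
House 1 instrument: only trumpet fits.
The person who enjoys reading is in house 2 (clue 2).
From clue 2, the fish owner must be in house 1.
Clue 3 places the person who enjoys cooking in house 1.
The only hobby still possible for house 3 is hiking.
That leaves gardening as the hobby for house 4.
From clue 1, the frog owner must be in house 2.
So house 4 gets bird for pet.
So: house 1 = trumpet/cooking/fish, house 2 = flute/reading/frog, house 3 = saxophone/hiking/rabbit, house 4 = piano/gardening/bird.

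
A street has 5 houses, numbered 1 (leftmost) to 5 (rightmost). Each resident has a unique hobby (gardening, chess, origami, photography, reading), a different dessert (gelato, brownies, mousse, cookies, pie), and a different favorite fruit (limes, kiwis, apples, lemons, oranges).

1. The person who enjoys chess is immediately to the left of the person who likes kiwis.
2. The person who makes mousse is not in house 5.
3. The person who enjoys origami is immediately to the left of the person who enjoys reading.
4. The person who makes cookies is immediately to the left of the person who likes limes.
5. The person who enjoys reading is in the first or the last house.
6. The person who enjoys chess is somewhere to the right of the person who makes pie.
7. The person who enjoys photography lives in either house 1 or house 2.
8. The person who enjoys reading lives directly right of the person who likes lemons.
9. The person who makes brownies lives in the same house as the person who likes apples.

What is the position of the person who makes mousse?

Clue 5 places the person who enjoys reading in house 5.
From clue 8, the person who likes lemons must be in house 4.
The person who enjoys origami is in house 4 (clue 3).
So house 3 gets gardening for hobby.
By clue 1, the person who likes kiwis is in house 3.
Clue 6: the person who makes pie is in house 1.
That leaves photography as the hobby for house 1.
House 2's hobby must be chess (nothing else left).
By clue 4, the person who makes cookies is in house 4.
Clue 4: the person who likes limes is in house 5.
House 1 favorite fruit: only oranges fits.
So house 2 gets apples for favorite fruit.
Clue 9: the person who makes brownies is in house 2.
That leaves mousse as the dessert for house 3.
House 5 dessert: only gelato fits.
So: house 1 = photography/pie/oranges, house 2 = chess/brownies/apples, house 3 = gardening/mousse/kiwis, house 4 = origami/cookies/lemons, house 5 = reading/gelato/limes.

3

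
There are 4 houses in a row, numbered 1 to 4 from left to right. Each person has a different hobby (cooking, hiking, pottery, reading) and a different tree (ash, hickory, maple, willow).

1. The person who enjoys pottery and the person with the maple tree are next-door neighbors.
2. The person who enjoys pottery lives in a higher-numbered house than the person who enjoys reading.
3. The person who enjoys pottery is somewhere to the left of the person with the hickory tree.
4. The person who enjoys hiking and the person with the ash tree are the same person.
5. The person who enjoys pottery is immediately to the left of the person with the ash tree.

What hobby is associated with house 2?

pottery

The person who enjoys hiking is narrowed to house 3 or 4; consider each.
Placing it in house 4 leads to a contradiction, so it's in house 3.
Clue 4: the person with the ash tree is in house 3.
Clue 5: the person who enjoys pottery is in house 2.
The only hobby still possible for house 1 is reading.
House 4 hobby: only cooking fits.
So house 4 gets hickory for tree.
Clue 1: the person with the maple tree is in house 1.
So house 2 gets willow for tree.
So: house 1 = reading/maple, house 2 = pottery/willow, house 3 = hiking/ash, house 4 = cooking/hickory.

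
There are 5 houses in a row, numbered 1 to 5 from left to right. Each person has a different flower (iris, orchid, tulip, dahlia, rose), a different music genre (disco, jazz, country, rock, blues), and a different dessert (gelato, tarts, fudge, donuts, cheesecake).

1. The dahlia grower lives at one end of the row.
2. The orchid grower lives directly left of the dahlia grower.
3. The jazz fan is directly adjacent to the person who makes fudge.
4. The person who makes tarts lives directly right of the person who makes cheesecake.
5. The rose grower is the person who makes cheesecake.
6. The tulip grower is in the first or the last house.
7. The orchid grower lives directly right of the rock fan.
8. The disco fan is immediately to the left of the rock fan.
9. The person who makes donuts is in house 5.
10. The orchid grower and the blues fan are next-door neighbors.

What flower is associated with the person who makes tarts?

orchid

Clue 2: the orchid grower is in house 4.
By clue 2, the dahlia grower is in house 5.
Clue 7: the rock fan is in house 3.
From clue 8, the disco fan must be in house 2.
By clue 9, the person who makes donuts is in house 5.
House 5's music genre must be blues (nothing else left).
House 1's flower must be tulip (nothing else left).
The only dessert still possible for house 1 is gelato.
The only dessert still possible for house 4 is tarts.
Clue 4 places the person who makes cheesecake in house 3.
Clue 5: the rose grower is in house 3.
So house 2 gets iris for flower.
That leaves fudge as the dessert for house 2.
Clue 3 places the jazz fan in house 1.
House 4's music genre must be country (nothing else left).
So: house 1 = tulip/jazz/gelato, house 2 = iris/disco/fudge, house 3 = rose/rock/cheesecake, house 4 = orchid/country/tarts, house 5 = dahlia/blues/donuts.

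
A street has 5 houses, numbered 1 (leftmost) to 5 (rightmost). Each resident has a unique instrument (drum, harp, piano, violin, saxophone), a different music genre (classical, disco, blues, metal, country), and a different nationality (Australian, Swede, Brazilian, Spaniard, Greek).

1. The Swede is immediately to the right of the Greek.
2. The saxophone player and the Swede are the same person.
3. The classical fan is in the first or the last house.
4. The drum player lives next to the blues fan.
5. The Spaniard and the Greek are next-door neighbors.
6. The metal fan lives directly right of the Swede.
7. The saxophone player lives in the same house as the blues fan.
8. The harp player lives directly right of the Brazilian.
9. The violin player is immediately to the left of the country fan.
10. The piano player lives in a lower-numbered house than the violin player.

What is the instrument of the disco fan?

The only nationality still possible for house 5 is Australian.
The classical fan is narrowed to house 1 or 5; consider each.
Placing it in house 5 leads to a contradiction, so it's in house 1.
The piano player is narrowed to house 1 or 2 or 3; consider each.
Placing it in house 2 and house 3 leads to a contradiction, so it's in house 1.
The saxophone player is narrowed to house 2 or 3 or 4; consider each.
Placing it in house 2 and house 4 leads to a contradiction, so it's in house 3.
Clue 2 places the Swede in house 3.
Clue 6: the metal fan is in house 4.
From clue 7, the blues fan must be in house 3.
So house 2 gets disco for music genre.
House 5's music genre must be country (nothing else left).
From clue 1, the Greek must be in house 2.
Clue 5 places the Spaniard in house 1.
Clue 9 places the violin player in house 4.
So house 5 gets harp for instrument.
House 4's nationality must be Brazilian (nothing else left).
So house 2 gets drum for instrument.
So: house 1 = piano/classical/Spaniard, house 2 = drum/disco/Greek, house 3 = saxophone/blues/Swede, house 4 = violin/metal/Brazilian, house 5 = harp/country/Australian.

drum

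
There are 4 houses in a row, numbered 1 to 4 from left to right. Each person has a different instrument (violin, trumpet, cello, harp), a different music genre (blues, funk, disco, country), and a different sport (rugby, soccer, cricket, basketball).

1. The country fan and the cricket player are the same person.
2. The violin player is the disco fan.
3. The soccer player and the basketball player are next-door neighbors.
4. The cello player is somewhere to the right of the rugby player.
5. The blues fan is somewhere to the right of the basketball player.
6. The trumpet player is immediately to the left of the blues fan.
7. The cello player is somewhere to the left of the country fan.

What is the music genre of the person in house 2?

The cello player is narrowed to house 2 or 3; consider each.
Placing it in house 2 leads to a contradiction, so it's in house 3.
Clue 7: the country fan is in house 4.
By clue 1, the cricket player is in house 4.
House 4 instrument: only harp fits.
So house 3 gets soccer for sport.
From clue 3, the basketball player must be in house 2.
From clue 5, the blues fan must be in house 3.
Clue 6 places the trumpet player in house 2.
So house 1 gets violin for instrument.
That leaves rugby as the sport for house 1.
By clue 2, the disco fan is in house 1.
House 2 music genre: only funk fits.
So: house 1 = violin/disco/rugby, house 2 = trumpet/funk/basketball, house 3 = cello/blues/soccer, house 4 = harp/country/cricket.

funk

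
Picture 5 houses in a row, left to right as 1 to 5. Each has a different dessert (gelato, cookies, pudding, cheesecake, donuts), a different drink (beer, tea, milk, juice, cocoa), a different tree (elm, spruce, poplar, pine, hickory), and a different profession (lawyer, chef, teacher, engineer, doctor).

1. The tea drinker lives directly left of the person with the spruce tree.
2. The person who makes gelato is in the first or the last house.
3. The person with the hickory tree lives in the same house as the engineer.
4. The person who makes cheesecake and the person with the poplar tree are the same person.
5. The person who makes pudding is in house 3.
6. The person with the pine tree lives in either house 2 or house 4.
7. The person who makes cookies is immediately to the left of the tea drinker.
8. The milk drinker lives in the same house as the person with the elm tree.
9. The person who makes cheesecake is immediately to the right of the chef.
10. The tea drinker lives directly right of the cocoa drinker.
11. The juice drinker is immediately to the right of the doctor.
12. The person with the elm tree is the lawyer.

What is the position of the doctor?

2

From clue 5, the person who makes pudding must be in house 3.
The person who makes cookies is narrowed to house 1 or 2; consider each.
Placing it in house 2 leads to a contradiction, so it's in house 1.
From clue 7, the tea drinker must be in house 2.
Clue 10: the cocoa drinker is in house 1.
From clue 1, the person with the spruce tree must be in house 3.
The only dessert still possible for house 5 is gelato.
House 1 tree: only hickory fits.
The engineer is in house 1 (clue 3).
House 5 tree: only elm fits.
The milk drinker is in house 5 (clue 8).
Clue 9 places the person who makes cheesecake in house 4.
By clue 12, the lawyer is in house 5.
House 2 dessert: only donuts fits.
House 3 profession: only chef fits.
The person with the poplar tree is in house 4 (clue 4).
Clue 11: the juice drinker is in house 3.
Clue 11: the doctor is in house 2.
So house 4 gets beer for drink.
House 2's tree must be pine (nothing else left).
That leaves teacher as the profession for house 4.
So: house 1 = cookies/cocoa/hickory/engineer, house 2 = donuts/tea/pine/doctor, house 3 = pudding/juice/spruce/chef, house 4 = cheesecake/beer/poplar/teacher, house 5 = gelato/milk/elm/lawyer.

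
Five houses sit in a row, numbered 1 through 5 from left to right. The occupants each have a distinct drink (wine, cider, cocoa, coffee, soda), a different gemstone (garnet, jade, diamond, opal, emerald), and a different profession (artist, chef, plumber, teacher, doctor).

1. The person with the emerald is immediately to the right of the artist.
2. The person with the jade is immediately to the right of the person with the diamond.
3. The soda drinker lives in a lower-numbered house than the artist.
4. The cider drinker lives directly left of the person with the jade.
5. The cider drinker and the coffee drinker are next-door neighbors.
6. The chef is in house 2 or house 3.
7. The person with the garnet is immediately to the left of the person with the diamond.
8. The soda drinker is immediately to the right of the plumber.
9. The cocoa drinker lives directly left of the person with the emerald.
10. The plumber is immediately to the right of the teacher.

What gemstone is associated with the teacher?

garnet

By clue 10, the plumber is in house 2.
By clue 10, the teacher is in house 1.
So house 5 gets doctor for profession.
Clue 8: the soda drinker is in house 3.
The only profession still possible for house 3 is chef.
House 4's profession must be artist (nothing else left).
The person with the emerald is in house 5 (clue 1).
That leaves cocoa as the drink for house 4.
From clue 2, the person with the diamond must be in house 2.
From clue 5, the coffee drinker must be in house 1.
Clue 7 places the person with the garnet in house 1.
The only drink still possible for house 2 is cider.
So house 5 gets wine for drink.
That leaves jade as the gemstone for house 3.
House 4 gemstone: only opal fits.
So: house 1 = coffee/garnet/teacher, house 2 = cider/diamond/plumber, house 3 = soda/jade/chef, house 4 = cocoa/opal/artist, house 5 = wine/emerald/doctor.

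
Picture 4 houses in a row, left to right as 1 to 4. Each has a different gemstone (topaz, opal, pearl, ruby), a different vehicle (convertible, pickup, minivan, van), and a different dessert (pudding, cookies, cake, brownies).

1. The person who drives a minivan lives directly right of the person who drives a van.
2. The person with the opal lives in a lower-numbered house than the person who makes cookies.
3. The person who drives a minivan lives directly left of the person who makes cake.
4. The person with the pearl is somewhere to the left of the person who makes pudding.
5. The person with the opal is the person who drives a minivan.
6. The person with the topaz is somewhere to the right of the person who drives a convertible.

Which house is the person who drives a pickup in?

House 4 vehicle: only pickup fits.
House 1's dessert must be brownies (nothing else left).
So house 2 gets pudding for dessert.
By clue 4, the person with the pearl is in house 1.
The person with the opal is narrowed to house 2 or 3; consider each.
Placing it in house 3 leads to a contradiction, so it's in house 2.
Clue 5 places the person who drives a minivan in house 2.
The only vehicle still possible for house 1 is van.
The only vehicle still possible for house 3 is convertible.
Clue 3: the person who makes cake is in house 3.
From clue 6, the person with the topaz must be in house 4.
The only gemstone still possible for house 3 is ruby.
House 4's dessert must be cookies (nothing else left).
So: house 1 = pearl/van/brownies, house 2 = opal/minivan/pudding, house 3 = ruby/convertible/cake, house 4 = topaz/pickup/cookies.

4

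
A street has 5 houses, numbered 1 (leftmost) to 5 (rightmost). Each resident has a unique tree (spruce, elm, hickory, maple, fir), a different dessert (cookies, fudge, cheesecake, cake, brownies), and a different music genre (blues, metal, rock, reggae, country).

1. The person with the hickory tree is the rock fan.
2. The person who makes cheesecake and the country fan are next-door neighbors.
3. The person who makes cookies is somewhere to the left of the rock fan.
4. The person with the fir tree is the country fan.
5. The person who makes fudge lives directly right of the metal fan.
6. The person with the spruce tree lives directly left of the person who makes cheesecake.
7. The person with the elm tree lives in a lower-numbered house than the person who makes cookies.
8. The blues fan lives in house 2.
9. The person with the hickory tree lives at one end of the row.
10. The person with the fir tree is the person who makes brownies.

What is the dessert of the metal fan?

cookies

From clue 8, the blues fan must be in house 2.
By clue 1, the person with the hickory tree is in house 5.
From clue 1, the rock fan must be in house 5.
The person with the elm tree is narrowed to house 1 or 2 or 3; consider each.
Placing it in house 1 and house 3 leads to a contradiction, so it's in house 2.
The person who makes cookies is narrowed to house 3 or 4; consider each.
Placing it in house 3 leads to a contradiction, so it's in house 4.
By clue 2, the person who makes cheesecake is in house 2.
The person with the spruce tree is in house 1 (clue 6).
House 3 tree: only fir fits.
So house 4 gets maple for tree.
Clue 4 places the country fan in house 3.
From clue 5, the metal fan must be in house 4.
The person who makes brownies is in house 3 (clue 10).
House 1 dessert: only cake fits.
So house 5 gets fudge for dessert.
House 1's music genre must be reggae (nothing else left).
So: house 1 = spruce/cake/reggae, house 2 = elm/cheesecake/blues, house 3 = fir/brownies/country, house 4 = maple/cookies/metal, house 5 = hickory/fudge/rock.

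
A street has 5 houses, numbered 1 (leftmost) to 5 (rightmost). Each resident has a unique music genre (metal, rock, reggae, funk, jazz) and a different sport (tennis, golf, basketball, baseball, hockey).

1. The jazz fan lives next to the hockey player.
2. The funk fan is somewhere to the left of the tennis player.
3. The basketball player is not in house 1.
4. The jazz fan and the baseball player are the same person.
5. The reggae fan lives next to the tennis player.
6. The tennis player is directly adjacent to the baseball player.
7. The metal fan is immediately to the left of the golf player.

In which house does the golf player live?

4

The funk fan is narrowed to house 1 or 2 or 3 or 4; consider each.
Placing it in house 2 and house 3 and house 4 leads to a contradiction, so it's in house 1.
House 1's sport must be hockey (nothing else left).
The jazz fan is in house 2 (clue 1).
From clue 4, the baseball player must be in house 2.
Clue 6 places the tennis player in house 3.
The reggae fan is in house 4 (clue 5).
House 5's music genre must be rock (nothing else left).
Clue 7: the golf player is in house 4.
That leaves metal as the music genre for house 3.
That leaves basketball as the sport for house 5.
So: house 1 = funk/hockey, house 2 = jazz/baseball, house 3 = metal/tennis, house 4 = reggae/golf, house 5 = rock/basketball.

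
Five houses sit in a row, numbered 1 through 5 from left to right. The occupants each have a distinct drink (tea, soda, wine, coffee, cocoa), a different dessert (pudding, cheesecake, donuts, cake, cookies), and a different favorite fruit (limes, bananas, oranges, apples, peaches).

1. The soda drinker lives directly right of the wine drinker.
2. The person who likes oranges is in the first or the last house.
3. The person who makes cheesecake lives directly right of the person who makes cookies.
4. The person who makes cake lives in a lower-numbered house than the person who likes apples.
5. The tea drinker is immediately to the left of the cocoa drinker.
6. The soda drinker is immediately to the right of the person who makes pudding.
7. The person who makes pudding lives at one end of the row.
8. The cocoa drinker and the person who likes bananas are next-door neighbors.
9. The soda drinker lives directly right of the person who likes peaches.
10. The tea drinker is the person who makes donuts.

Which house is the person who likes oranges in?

5

From clue 7, the person who makes pudding must be in house 1.
The only dessert still possible for house 5 is cheesecake.
From clue 3, the person who makes cookies must be in house 4.
The soda drinker is in house 2 (clue 6).
The person who likes peaches is in house 1 (clue 9).
From clue 1, the wine drinker must be in house 1.
The tea drinker is in house 3 (clue 10).
By clue 10, the person who makes donuts is in house 3.
So house 2 gets cake for dessert.
So house 2 gets limes for favorite fruit.
The only favorite fruit still possible for house 5 is oranges.
By clue 5, the cocoa drinker is in house 4.
By clue 8, the person who likes bananas is in house 3.
The only drink still possible for house 5 is coffee.
That leaves apples as the favorite fruit for house 4.
So: house 1 = wine/pudding/peaches, house 2 = soda/cake/limes, house 3 = tea/donuts/bananas, house 4 = cocoa/cookies/apples, house 5 = coffee/cheesecake/oranges.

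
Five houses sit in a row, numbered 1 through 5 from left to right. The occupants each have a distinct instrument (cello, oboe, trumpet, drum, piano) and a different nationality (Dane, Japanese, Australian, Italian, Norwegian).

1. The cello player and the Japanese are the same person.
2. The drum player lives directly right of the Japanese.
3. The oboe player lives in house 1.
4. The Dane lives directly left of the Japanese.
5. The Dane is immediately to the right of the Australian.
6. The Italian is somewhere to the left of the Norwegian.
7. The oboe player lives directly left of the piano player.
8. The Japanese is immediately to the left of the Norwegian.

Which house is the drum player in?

5

Clue 3: the oboe player is in house 1.
From clue 7, the piano player must be in house 2.
House 5 nationality: only Norwegian fits.
By clue 8, the Japanese is in house 4.
Clue 1: the cello player is in house 4.
Clue 2 places the drum player in house 5.
From clue 4, the Dane must be in house 3.
Clue 5 places the Australian in house 2.
House 3's instrument must be trumpet (nothing else left).
House 1 nationality: only Italian fits.
So: house 1 = oboe/Italian, house 2 = piano/Australian, house 3 = trumpet/Dane, house 4 = cello/Japanese, house 5 = drum/Norwegian.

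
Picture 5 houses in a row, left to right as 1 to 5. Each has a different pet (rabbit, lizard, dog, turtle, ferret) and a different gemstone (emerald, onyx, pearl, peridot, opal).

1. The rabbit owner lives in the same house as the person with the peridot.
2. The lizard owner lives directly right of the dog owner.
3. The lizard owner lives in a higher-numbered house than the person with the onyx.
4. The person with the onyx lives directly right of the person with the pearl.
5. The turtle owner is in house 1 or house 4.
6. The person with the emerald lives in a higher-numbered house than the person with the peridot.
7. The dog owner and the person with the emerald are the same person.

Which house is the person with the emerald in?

House 5's gemstone must be opal (nothing else left).
The turtle owner is narrowed to house 1 or 4; consider each.
Placing it in house 4 leads to a contradiction, so it's in house 1.
House 1's gemstone must be pearl (nothing else left).
Clue 4 places the person with the onyx in house 2.
That leaves peridot as the gemstone for house 3.
House 4 gemstone: only emerald fits.
Clue 1 places the rabbit owner in house 3.
The dog owner is in house 4 (clue 7).
House 2's pet must be ferret (nothing else left).
That leaves lizard as the pet for house 5.
So: house 1 = turtle/pearl, house 2 = ferret/onyx, house 3 = rabbit/peridot, house 4 = dog/emerald, house 5 = lizard/opal.

4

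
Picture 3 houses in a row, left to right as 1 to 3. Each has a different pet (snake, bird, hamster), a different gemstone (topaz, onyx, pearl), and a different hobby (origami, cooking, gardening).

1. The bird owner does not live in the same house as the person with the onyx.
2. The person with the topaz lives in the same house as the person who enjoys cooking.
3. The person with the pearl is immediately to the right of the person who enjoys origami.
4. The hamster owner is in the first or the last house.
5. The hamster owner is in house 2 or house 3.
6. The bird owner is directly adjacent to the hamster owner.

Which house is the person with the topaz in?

From clue 5, the hamster owner must be in house 3.
Clue 6 places the bird owner in house 2.
House 1's pet must be snake (nothing else left).
The person with the onyx is narrowed to house 1 or 3; consider each.
Placing it in house 3 leads to a contradiction, so it's in house 1.
The person with the pearl is narrowed to house 2 or 3; consider each.
Placing it in house 3 leads to a contradiction, so it's in house 2.
Clue 3: the person who enjoys origami is in house 1.
The only gemstone still possible for house 3 is topaz.
From clue 2, the person who enjoys cooking must be in house 3.
So house 2 gets gardening for hobby.
So: house 1 = snake/onyx/origami, house 2 = bird/pearl/gardening, house 3 = hamster/topaz/cooking.

3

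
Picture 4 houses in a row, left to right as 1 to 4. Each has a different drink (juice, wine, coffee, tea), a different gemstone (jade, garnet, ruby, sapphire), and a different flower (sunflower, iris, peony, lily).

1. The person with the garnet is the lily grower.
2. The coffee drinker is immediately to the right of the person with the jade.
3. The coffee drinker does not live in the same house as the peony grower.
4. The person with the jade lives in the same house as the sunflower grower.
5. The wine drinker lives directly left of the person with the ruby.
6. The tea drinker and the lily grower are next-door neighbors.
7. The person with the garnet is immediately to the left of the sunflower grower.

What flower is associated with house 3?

The coffee drinker is narrowed to house 3 or 4; consider each.
Placing it in house 3 leads to a contradiction, so it's in house 4.
By clue 2, the person with the jade is in house 3.
Clue 4 places the sunflower grower in house 3.
The person with the garnet is in house 2 (clue 7).
So house 1 gets sapphire for gemstone.
House 4 gemstone: only ruby fits.
House 4 flower: only iris fits.
By clue 1, the lily grower is in house 2.
The wine drinker is in house 3 (clue 5).
So house 1 gets tea for drink.
The only drink still possible for house 2 is juice.
That leaves peony as the flower for house 1.
So: house 1 = tea/sapphire/peony, house 2 = juice/garnet/lily, house 3 = wine/jade/sunflower, house 4 = coffee/ruby/iris.

sunflower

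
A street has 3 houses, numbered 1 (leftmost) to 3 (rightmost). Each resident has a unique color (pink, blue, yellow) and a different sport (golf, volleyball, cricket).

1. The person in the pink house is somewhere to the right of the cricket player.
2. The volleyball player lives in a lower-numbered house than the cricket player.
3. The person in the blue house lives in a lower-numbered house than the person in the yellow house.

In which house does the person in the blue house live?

Clue 2 places the volleyball player in house 1.
From clue 2, the cricket player must be in house 2.
So house 1 gets blue for color.
So house 3 gets golf for sport.
The person in the pink house is in house 3 (clue 1).
That leaves yellow as the color for house 2.
So: house 1 = blue/volleyball, house 2 = yellow/cricket, house 3 = pink/golf.

1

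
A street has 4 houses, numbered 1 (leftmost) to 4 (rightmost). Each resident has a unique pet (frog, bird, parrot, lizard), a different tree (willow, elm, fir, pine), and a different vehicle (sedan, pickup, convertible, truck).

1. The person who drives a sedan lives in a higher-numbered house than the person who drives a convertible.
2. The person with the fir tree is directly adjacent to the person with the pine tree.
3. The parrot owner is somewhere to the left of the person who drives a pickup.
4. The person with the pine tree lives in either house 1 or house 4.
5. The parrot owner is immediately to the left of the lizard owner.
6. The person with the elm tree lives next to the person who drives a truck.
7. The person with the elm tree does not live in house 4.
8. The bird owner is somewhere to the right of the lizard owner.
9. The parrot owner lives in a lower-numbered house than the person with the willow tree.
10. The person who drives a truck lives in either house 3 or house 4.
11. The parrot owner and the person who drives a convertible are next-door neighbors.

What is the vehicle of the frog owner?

So house 1 gets convertible for vehicle.
By clue 11, the parrot owner is in house 2.
So house 1 gets frog for pet.
That leaves lizard as the pet for house 3.
House 4 pet: only bird fits.
That leaves pine as the tree for house 1.
That leaves willow as the tree for house 4.
From clue 2, the person with the fir tree must be in house 2.
House 3's tree must be elm (nothing else left).
House 2 vehicle: only sedan fits.
The person who drives a truck is in house 4 (clue 6).
That leaves pickup as the vehicle for house 3.
So: house 1 = frog/pine/convertible, house 2 = parrot/fir/sedan, house 3 = lizard/elm/pickup, house 4 = bird/willow/truck.

convertible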